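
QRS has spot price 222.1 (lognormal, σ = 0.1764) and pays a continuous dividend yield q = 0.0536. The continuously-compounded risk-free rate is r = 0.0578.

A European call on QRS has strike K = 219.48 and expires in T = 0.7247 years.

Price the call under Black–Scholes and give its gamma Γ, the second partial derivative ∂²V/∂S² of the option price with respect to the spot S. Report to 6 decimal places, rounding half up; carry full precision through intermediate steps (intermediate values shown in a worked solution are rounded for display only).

price = 14.335377
Γ = 0.011332

σ√T = 0.1764·√0.7247 = 0.150168
d₁ = (ln(S/K) + (r−q+σ²/2)T) / (σ√T) = (ln(222.1/219.48) + (0.0578−0.0536+0.1764²/2)·0.7247) / 0.150168 = (0.011867 + 0.014319) / 0.150168 = 0.174375
d₂ = d₁ − σ√T = 0.174375 − 0.150168 = 0.024207
e^{−rT} = 0.958978
e^{−qT} = 0.961901
N(d₁) = 0.569215,  N(d₂) = 0.509656
Call price V = S·e^{−qT}·N(d₁) − K·e^{−rT}·N(d₂) = 121.605986 − 107.270610 = 14.335377
φ(d₁) = (1/√(2π))·e^{−d₁²/2} = 0.392923
Γ = e^{−qT}·φ(d₁) / (S·σ·√T) = 0.011332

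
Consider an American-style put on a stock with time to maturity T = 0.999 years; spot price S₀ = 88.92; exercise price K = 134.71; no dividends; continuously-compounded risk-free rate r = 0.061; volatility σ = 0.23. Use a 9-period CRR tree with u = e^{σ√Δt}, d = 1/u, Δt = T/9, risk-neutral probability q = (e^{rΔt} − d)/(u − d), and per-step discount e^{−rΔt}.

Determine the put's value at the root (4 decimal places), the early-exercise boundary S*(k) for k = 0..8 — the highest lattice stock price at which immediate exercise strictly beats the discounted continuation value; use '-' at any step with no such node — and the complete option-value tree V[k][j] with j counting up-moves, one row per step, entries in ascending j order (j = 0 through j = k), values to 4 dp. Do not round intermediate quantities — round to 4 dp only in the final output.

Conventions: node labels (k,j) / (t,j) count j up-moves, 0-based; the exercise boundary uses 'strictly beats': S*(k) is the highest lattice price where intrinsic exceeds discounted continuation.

Δt=0.11100, u=1.07964, d=0.92623, q=0.52514, disc=e^(-rΔt)=0.99325
k=9 terminal: V=max(K-S,0) → 90.0945 82.7051 74.0918 64.0519 52.3493 38.7083 22.8082 4.2745 0.0000 0.0000
k=8: j=0 S=48.1688 intr=86.5412 cont=85.6322 V=86.5412[EX]; j=1 S=56.1467 intr=78.5633 cont=77.6543 V=78.5633[EX]; j=2 S=65.4459 intr=69.2641 cont=68.3551 V=69.2641[EX]; j=3 S=76.2853 intr=58.4247 cont=57.5156 V=58.4247[EX]; j=4 S=88.9200 intr=45.7900 cont=44.8810 V=45.7900[EX]; j=5 S=103.6473 intr=31.0627 cont=30.1537 V=31.0627[EX]; j=6 S=120.8138 intr=13.8962 cont=12.9872 V=13.8962[EX]; j=7 S=140.8235 intr=0.0000 cont=2.0161 V=2.0161[hold]; j=8 S=164.1472 intr=0.0000 cont=0.0000 V=0.0000[hold]  S*(8)=120.8138
k=7: j=0 S=52.0049 intr=82.7051 cont=81.7960 V=82.7051[EX]; j=1 S=60.6182 intr=74.0918 cont=73.1827 V=74.0918[EX]; j=2 S=70.6581 intr=64.0519 cont=63.1429 V=64.0519[EX]; j=3 S=82.3607 intr=52.3493 cont=51.4402 V=52.3493[EX]; j=4 S=96.0017 intr=38.7083 cont=37.7993 V=38.7083[EX]; j=5 S=111.9018 intr=22.8082 cont=21.8991 V=22.8082[EX]; j=6 S=130.4355 intr=4.2745 cont=7.6058 V=7.6058[hold]; j=7 S=152.0387 intr=0.0000 cont=0.9509 V=0.9509[hold]  S*(7)=111.9018
k=6: j=0 S=56.1467 intr=78.5633 cont=77.6543 V=78.5633[EX]; j=1 S=65.4459 intr=69.2641 cont=68.3551 V=69.2641[EX]; j=2 S=76.2853 intr=58.4247 cont=57.5156 V=58.4247[EX]; j=3 S=88.9200 intr=45.7900 cont=44.8810 V=45.7900[EX]; j=4 S=103.6473 intr=31.0627 cont=30.1537 V=31.0627[EX]; j=5 S=120.8138 intr=13.8962 cont=14.7248 V=14.7248[hold]; j=6 S=140.8235 intr=0.0000 cont=4.0833 V=4.0833[hold]  S*(6)=103.6473
k=5: j=0 S=60.6182 intr=74.0918 cont=73.1827 V=74.0918[EX]; j=1 S=70.6581 intr=64.0519 cont=63.1429 V=64.0519[EX]; j=2 S=82.3607 intr=52.3493 cont=51.4402 V=52.3493[EX]; j=3 S=96.0017 intr=38.7083 cont=37.7993 V=38.7083[EX]; j=4 S=111.9018 intr=22.8082 cont=22.3313 V=22.8082[EX]; j=5 S=130.4355 intr=4.2745 cont=9.0749 V=9.0749[hold]  S*(5)=111.9018
k=4: j=0 S=65.4459 intr=69.2641 cont=68.3551 V=69.2641[EX]; j=1 S=76.2853 intr=58.4247 cont=57.5156 V=58.4247[EX]; j=2 S=88.9200 intr=45.7900 cont=44.8810 V=45.7900[EX]; j=3 S=103.6473 intr=31.0627 cont=30.1537 V=31.0627[EX]; j=4 S=120.8138 intr=13.8962 cont=15.4910 V=15.4910[hold]  S*(4)=103.6473
k=3: j=0 S=70.6581 intr=64.0519 cont=63.1429 V=64.0519[EX]; j=1 S=82.3607 intr=52.3493 cont=51.4402 V=52.3493[EX]; j=2 S=96.0017 intr=38.7083 cont=37.7993 V=38.7083[EX]; j=3 S=111.9018 intr=22.8082 cont=22.7310 V=22.8082[EX]  S*(3)=111.9018
k=2: j=0 S=76.2853 intr=58.4247 cont=57.5156 V=58.4247[EX]; j=1 S=88.9200 intr=45.7900 cont=44.8810 V=45.7900[EX]; j=2 S=103.6473 intr=31.0627 cont=30.1537 V=31.0627[EX]  S*(2)=103.6473
k=1: j=0 S=82.3607 intr=52.3493 cont=51.4402 V=52.3493[EX]; j=1 S=96.0017 intr=38.7083 cont=37.7993 V=38.7083[EX]  S*(1)=96.0017
k=0: j=0 S=88.9200 intr=45.7900 cont=44.8810 V=45.7900[EX]  S*(0)=88.9200

price = 45.7900
boundary = 88.9200 96.0017 103.6473 111.9018 103.6473 111.9018 103.6473 111.9018 120.8138
tree:
45.7900
52.3493 38.7083
58.4247 45.7900 31.0627
64.0519 52.3493 38.7083 22.8082
69.2641 58.4247 45.7900 31.0627 15.4910
74.0918 64.0519 52.3493 38.7083 22.8082 9.0749
78.5633 69.2641 58.4247 45.7900 31.0627 14.7248 4.0833
82.7051 74.0918 64.0519 52.3493 38.7083 22.8082 7.6058 0.9509
86.5412 78.5633 69.2641 58.4247 45.7900 31.0627 13.8962 2.0161 0.0000
90.0945 82.7051 74.0918 64.0519 52.3493 38.7083 22.8082 4.2745 0.0000 0.0000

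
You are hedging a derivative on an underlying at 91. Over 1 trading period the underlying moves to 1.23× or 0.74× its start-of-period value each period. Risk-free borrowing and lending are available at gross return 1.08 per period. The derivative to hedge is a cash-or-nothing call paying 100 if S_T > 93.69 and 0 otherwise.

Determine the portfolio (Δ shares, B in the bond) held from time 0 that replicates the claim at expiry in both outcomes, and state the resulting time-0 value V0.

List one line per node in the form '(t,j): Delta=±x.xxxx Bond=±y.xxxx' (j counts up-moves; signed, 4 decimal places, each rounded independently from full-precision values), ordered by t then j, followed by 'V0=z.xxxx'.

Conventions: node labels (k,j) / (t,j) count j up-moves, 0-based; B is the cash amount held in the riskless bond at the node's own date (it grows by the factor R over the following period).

Under the risk-neutral measure, an up-move has probability p* = (R−d)/(u−d) = 0.6939 and values discount at R = 1.08.
At maturity the claim pays: V(1,0)=0.0000, V(1,1)=100.0000
  t=0,j=0: stock 91.0000 → up 111.9300 (V=100.0000), down 67.3400 (V=0.0000). Price 64.2479; hedge Δ=2.2427, bond B=-139.8337.
Check: Δ(0,0)·S0 + B(0,0) = 64.2479 = V0.

(0,0): Delta=2.2427 Bond=-139.8337
V0=64.2479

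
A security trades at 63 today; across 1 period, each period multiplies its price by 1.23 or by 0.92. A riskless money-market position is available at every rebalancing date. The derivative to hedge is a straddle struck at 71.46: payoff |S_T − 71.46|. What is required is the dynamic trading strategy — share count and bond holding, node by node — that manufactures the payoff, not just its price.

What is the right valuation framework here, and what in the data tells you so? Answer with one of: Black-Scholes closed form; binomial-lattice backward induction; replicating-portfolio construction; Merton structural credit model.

framework: replicating-portfolio construction

Key observation: the mandate to exhibit the hedge at every date and state singles out the replicating-portfolio construction on the 1-period tree with factors 1.23 and 0.92 from 63.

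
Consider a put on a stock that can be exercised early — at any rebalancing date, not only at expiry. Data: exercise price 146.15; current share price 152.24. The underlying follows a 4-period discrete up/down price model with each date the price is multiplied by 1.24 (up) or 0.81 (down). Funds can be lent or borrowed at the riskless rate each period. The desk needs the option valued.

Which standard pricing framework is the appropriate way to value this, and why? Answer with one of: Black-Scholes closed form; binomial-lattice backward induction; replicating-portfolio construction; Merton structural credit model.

framework: binomial-lattice backward induction

Key observation: the defining feature is the embedded early-exercise option across 4 discrete dates on the spot-152.24 tree; pricing the strike-146.15 put means working backward with an exercise test at every node.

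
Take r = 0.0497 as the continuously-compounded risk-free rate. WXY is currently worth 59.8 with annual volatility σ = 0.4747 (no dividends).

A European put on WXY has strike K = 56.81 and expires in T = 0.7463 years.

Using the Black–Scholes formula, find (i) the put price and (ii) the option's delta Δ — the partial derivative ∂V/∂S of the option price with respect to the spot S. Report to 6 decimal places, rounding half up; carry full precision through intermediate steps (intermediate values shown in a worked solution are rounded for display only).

σ√T = 0.4747·√0.7463 = 0.410087
d₁ = (ln(S/K) + (r+σ²/2)T) / (σ√T) = (ln(59.8/56.81) + (0.0497+0.4747²/2)·0.7463) / 0.410087 = (0.051293 + 0.121177) / 0.410087 = 0.420569
d₂ = d₁ − σ√T = 0.420569 − 0.410087 = 0.010483
e^{−rT} = 0.963588
N(−d₁) = 0.337035,  N(−d₂) = 0.495818
Put price V = K·e^{−rT}·N(−d₂) − S·N(−d₁) = 27.141806 − 20.154677 = 6.987129
Δ = −N(−d₁) = -0.337035

price = 6.987129
Δ = -0.337035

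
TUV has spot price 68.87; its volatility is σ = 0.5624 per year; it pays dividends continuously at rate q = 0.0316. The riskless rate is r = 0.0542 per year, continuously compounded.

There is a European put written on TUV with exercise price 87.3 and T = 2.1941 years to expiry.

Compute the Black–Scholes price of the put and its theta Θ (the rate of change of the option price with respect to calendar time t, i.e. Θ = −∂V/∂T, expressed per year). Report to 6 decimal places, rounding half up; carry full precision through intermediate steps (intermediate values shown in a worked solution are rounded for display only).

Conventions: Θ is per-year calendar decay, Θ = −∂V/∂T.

σ√T = 0.5624·√2.1941 = 0.833055
d₁ = (ln(S/K) + (r−q+σ²/2)T) / (σ√T) = (ln(68.87/87.3) + (0.0542−0.0316+0.5624²/2)·2.1941) / 0.833055 = (-0.237130 + 0.396577) / 0.833055 = 0.191400
d₂ = d₁ − σ√T = 0.191400 − 0.833055 = -0.641654
e^{−rT} = 0.887879
e^{−qT} = 0.933015
N(−d₁) = 0.424106,  N(−d₂) = 0.739451
Put price V = K·e^{−rT}·N(−d₂) − S·e^{−qT}·N(−d₁) = 57.316196 − 27.251681 = 30.064515
φ(d₁) = (1/√(2π))·e^{−d₁²/2} = 0.391701
Θ = −S·e^{−qT}·φ(d₁)·σ/(2√T) − q·S·e^{−qT}·N(−d₁) + r·K·e^{−rT}·N(−d₂) = −4.778164 − 0.861153 + 3.106538 = -2.532780

price = 30.064515
Θ = -2.532780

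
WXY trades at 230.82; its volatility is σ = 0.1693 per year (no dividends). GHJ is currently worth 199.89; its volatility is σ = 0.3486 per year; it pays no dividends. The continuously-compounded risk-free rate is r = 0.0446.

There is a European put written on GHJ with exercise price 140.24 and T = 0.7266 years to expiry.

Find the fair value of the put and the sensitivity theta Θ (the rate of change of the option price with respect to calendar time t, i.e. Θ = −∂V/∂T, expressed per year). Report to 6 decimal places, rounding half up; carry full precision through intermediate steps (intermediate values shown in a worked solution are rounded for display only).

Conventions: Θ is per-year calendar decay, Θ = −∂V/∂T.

price = 2.203459
Θ = -4.942835

σ√T = 0.3486·√0.7266 = 0.297150
d₁ = (ln(S/K) + (r+σ²/2)T) / (σ√T) = (ln(199.89/140.24) + (0.0446+0.3486²/2)·0.7266) / 0.297150 = (0.354412 + 0.076555) / 0.297150 = 1.450338
d₂ = d₁ − σ√T = 1.450338 − 0.297150 = 1.153188
e^{−rT} = 0.968113
N(−d₁) = 0.073482,  N(−d₂) = 0.124417
Put price V = K·e^{−rT}·N(−d₂) − S·N(−d₁) = 16.891807 − 14.688348 = 2.203459
φ(d₁) = (1/√(2π))·e^{−d₁²/2} = 0.139362
Θ = −S·φ(d₁)·σ/(2√T) + r·K·e^{−rT}·N(−d₂) = −5.696209 + 0.753375 = -4.942835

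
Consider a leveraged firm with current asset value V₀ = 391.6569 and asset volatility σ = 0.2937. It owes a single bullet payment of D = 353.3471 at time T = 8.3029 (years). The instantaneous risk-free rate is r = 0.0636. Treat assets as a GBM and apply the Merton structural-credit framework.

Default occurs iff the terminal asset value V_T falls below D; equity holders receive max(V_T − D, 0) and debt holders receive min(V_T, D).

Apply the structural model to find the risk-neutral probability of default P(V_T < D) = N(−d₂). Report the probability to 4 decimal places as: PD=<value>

Apply the equity-as-call identities (strike 353.3471, horizon 8.3029 years):
d₁ = [ln(V₀/D) + (r + σ²/2)T] / (σ√T)
   = [ln(391.6569/353.3471) + (0.0636 + 0.5·0.2937²)·8.3029] / (0.2937·√8.3029)
   = [0.102935 + 0.886167] / 0.846289 = 1.168752
d₂ = d₁ − σ√T = 1.168752 − 0.846289 = 0.322463
risk-neutral PD = N(−d₂) = N(-0.322463) = 0.373551

PD=0.3736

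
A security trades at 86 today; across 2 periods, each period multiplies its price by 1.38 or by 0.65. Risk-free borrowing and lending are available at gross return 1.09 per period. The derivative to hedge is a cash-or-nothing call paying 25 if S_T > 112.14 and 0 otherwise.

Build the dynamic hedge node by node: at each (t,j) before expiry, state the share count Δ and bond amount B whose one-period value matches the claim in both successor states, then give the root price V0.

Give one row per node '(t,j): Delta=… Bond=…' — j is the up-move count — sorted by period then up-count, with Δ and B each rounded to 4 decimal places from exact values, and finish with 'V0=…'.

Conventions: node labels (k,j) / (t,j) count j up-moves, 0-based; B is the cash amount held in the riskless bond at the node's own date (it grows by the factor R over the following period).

(0,0): Delta=0.2202 Bond=-11.2929
(1,0): Delta=0.0000 Bond=0.0000
(1,1): Delta=0.2886 Bond=-20.4223
V0=7.6445

The replicating-portfolio and risk-neutral prices coincide; use p* = (1.09−0.65)/(1.38−0.65) = 0.6027 for the latter.
Terminal payoffs: V(2,0)=0.0000, V(2,1)=0.0000, V(2,2)=25.0000
  t=1,j=0: stock 55.9000 → up 77.1420 (V=0.0000), down 36.3350 (V=0.0000). Price 0.0000; hedge Δ=0.0000, bond B=0.0000.
  t=1,j=1: stock 118.6800 → up 163.7784 (V=25.0000), down 77.1420 (V=0.0000). Price 13.8243; hedge Δ=0.2886, bond B=-20.4223.
  t=0,j=0: stock 86.0000 → up 118.6800 (V=13.8243), down 55.9000 (V=0.0000). Price 7.6445; hedge Δ=0.2202, bond B=-11.2929.
Check: Δ(0,0)·S0 + B(0,0) = 7.6445 = V0.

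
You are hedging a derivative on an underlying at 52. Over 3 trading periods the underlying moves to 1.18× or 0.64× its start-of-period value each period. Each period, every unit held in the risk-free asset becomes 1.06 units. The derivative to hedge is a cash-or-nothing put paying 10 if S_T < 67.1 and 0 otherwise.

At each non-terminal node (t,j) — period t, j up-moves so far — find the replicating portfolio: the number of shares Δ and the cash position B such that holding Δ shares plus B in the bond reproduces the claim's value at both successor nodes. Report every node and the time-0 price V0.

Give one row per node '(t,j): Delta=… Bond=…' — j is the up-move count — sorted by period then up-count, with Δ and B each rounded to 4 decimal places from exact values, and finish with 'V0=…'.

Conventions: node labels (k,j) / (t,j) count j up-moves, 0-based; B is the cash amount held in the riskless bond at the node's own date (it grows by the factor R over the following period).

Since d<R<u, set p* = (R−d)/(u−d) = 0.7778; price each node as the discounted p*-expectation of its children.
At maturity the claim pays: V(3,0)=10.0000, V(3,1)=10.0000, V(3,2)=10.0000, V(3,3)=0.0000
Node (2,0) S=21.2992: V=(p*·10.0000+(1−p*)·10.0000)/1.06=9.4340; Δ=(10.0000−10.0000)/(25.1331−13.6315)=0.0000; B=V−Δ·S=9.4340
Node (2,1) S=39.2704: V=(p*·10.0000+(1−p*)·10.0000)/1.06=9.4340; Δ=(10.0000−10.0000)/(46.3391−25.1331)=0.0000; B=V−Δ·S=9.4340
Node (2,2) S=72.4048: V=(p*·0.0000+(1−p*)·10.0000)/1.06=2.0964; Δ=(0.0000−10.0000)/(85.4377−46.3391)=-0.2558; B=V−Δ·S=20.6150
Node (1,0) S=33.2800: V=(p*·9.4340+(1−p*)·9.4340)/1.06=8.9000; Δ=(9.4340−9.4340)/(39.2704−21.2992)=0.0000; B=V−Δ·S=8.9000
Node (1,1) S=61.3600: V=(p*·2.0964+(1−p*)·9.4340)/1.06=3.5160; Δ=(2.0964−9.4340)/(72.4048−39.2704)=-0.2214; B=V−Δ·S=17.1040
Node (0,0) S=52.0000: V=(p*·3.5160+(1−p*)·8.9000)/1.06=4.4457; Δ=(3.5160−8.9000)/(61.3600−33.2800)=-0.1917; B=V−Δ·S=14.4160
Sanity check at the root: Δ(0,0)·S0 + B(0,0) reproduces V0 = 4.4457.

(0,0): Delta=-0.1917 Bond=14.4160
(1,0): Delta=0.0000 Bond=8.9000
(1,1): Delta=-0.2214 Bond=17.1040
(2,0): Delta=0.0000 Bond=9.4340
(2,1): Delta=0.0000 Bond=9.4340
(2,2): Delta=-0.2558 Bond=20.6150
V0=4.4457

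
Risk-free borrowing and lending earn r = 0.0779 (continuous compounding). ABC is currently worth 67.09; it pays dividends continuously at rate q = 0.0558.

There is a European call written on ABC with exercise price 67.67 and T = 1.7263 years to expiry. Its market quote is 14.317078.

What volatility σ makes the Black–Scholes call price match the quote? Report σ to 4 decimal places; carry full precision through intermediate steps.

At σ = 0.4319 the Black–Scholes value reproduces the quote:
σ√T = 0.4319·√1.7263 = 0.567468
d₁ = (ln(S/K) + (r−q+σ²/2)T) / (σ√T) = (ln(67.09/67.67) + (0.0779−0.0558+0.4319²/2)·1.7263) / 0.567468 = (-0.008608 + 0.199161) / 0.567468 = 0.335796
d₂ = d₁ − σ√T = 0.335796 − 0.567468 = -0.231672
e^{−rT} = 0.874171
e^{−qT} = 0.908167
N(d₁) = 0.631487,  N(d₂) = 0.408396
V = S·e^{−qT}·N(d₁) − K·e^{−rT}·N(d₂) = 38.475832 − 24.158753 = 14.317078 (equal to the quote); since ∂V/∂σ > 0 for all σ, the implied volatility is unique

sigma = 0.4319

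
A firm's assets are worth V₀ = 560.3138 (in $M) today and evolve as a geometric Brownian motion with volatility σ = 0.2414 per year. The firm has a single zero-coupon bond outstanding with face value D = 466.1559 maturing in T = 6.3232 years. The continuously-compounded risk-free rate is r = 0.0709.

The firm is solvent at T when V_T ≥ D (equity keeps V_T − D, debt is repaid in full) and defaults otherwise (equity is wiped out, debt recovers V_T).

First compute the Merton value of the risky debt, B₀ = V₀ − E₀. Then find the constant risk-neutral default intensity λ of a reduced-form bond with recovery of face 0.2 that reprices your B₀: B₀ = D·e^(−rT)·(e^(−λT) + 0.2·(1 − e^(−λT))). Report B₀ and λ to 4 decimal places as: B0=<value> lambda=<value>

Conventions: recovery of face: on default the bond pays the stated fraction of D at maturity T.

Apply the equity-as-call identities (strike 466.1559, horizon 6.3232 years):
d₁ = [ln(V₀/D) + (r + σ²/2)T] / (σ√T)
   = [ln(560.3138/466.1559) + (0.0709 + 0.5·0.2414²)·6.3232] / (0.2414·√6.3232)
   = [0.183977 + 0.632554] / 0.607024 = 1.345138
d₂ = d₁ − σ√T = 1.345138 − 0.607024 = 0.738114
N(d₁) = 0.910710,  N(d₂) = 0.769777,  e^(−rT) = 0.638704
E₀ = V₀·N(d₁) − D·e^(−rT)·N(d₂)
   = 560.3138·0.910710 − 466.1559·0.638704·0.769777 = 281.093172
B₀ = V₀ − E₀ = 560.3138 − 281.093172 = 279.220628
e^(−λT) = (B₀·e^(rT)/D − 0.2)/(1 − 0.2) = (279.2206·1.565672/466.1559 − 0.2)/0.8 = 0.92226814
λ = −ln(0.92226814)/6.3232 = 0.012797

B0=279.2206 lambda=0.0128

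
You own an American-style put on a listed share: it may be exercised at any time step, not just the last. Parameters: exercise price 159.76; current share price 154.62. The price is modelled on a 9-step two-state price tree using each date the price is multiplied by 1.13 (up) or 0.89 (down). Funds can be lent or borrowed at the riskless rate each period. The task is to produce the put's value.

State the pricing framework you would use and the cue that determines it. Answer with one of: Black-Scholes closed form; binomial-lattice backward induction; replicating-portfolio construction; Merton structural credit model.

framework: binomial-lattice backward induction

Key observation: the exercise right at every one of the 9 steps is what matters: each node needs max(159.76 − S, continuation), which only the stepwise tree valuation starting from spot 154.62 delivers.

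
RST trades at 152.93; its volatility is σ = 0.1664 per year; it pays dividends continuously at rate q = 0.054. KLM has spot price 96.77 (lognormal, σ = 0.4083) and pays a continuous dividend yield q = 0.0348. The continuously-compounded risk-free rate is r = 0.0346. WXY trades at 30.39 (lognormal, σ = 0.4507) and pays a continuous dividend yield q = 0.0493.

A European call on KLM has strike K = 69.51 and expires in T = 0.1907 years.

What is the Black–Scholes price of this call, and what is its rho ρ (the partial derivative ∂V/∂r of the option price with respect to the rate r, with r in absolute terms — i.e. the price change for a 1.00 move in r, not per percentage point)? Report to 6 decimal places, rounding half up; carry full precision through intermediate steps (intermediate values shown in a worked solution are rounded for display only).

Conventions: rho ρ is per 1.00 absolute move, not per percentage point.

σ√T = 0.4083·√0.1907 = 0.178301
d₁ = (ln(S/K) + (r−q+σ²/2)T) / (σ√T) = (ln(96.77/69.51) + (0.0346−0.0348+0.4083²/2)·0.1907) / 0.178301 = (0.330866 + 0.015858) / 0.178301 = 1.944595
d₂ = d₁ − σ√T = 1.944595 − 0.178301 = 1.766293
e^{−rT} = 0.993424
e^{−qT} = 0.993386
N(d₁) = 0.974088,  N(d₂) = 0.961327
Call price V = S·e^{−qT}·N(d₁) − K·e^{−rT}·N(d₂) = 93.639018 − 66.382364 = 27.256654
ρ = K·T·e^{−rT}·N(d₂) = 12.659117

price = 27.256654
ρ = 12.659117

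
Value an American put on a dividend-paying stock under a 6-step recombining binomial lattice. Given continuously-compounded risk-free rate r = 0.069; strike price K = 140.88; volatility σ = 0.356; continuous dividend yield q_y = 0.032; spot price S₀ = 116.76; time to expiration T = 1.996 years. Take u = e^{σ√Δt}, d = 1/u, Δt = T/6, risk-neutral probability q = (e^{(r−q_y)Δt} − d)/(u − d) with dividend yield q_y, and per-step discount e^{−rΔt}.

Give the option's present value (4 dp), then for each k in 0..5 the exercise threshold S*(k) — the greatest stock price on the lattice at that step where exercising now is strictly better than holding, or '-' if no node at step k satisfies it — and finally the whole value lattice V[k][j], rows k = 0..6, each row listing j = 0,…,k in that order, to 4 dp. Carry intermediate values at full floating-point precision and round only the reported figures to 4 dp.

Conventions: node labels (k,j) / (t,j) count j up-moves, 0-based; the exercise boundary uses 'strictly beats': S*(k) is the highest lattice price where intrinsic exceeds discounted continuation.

Δt=0.33267, u=1.22793, d=0.81438, q=0.47879, disc=e^(-rΔt)=0.97731
k=6 terminal: V=max(K-S,0) → 106.8196 89.5233 63.4435 24.1200 0.0000 0.0000 0.0000
k=5: j=0 S=41.8238 intr=99.0562 cont=96.3022 V=99.0562[EX]; j=1 S=63.0626 intr=77.8174 cont=75.2883 V=77.8174[EX]; j=2 S=95.0867 intr=45.7933 cont=43.6032 V=45.7933[EX]; j=3 S=143.3733 intr=0.0000 cont=12.2862 V=12.2862[hold]; j=4 S=216.1805 intr=0.0000 cont=0.0000 V=0.0000[hold]; j=5 S=325.9604 intr=0.0000 cont=0.0000 V=0.0000[hold]  S*(5)=95.0867
k=4: j=0 S=51.3567 intr=89.5233 cont=86.8701 V=89.5233[EX]; j=1 S=77.4365 intr=63.4435 cont=61.0665 V=63.4435[EX]; j=2 S=116.7600 intr=24.1200 cont=29.0752 V=29.0752[hold]; j=3 S=176.0526 intr=0.0000 cont=6.2583 V=6.2583[hold]; j=4 S=265.4549 intr=0.0000 cont=0.0000 V=0.0000[hold]  S*(4)=77.4365
k=3: j=0 S=63.0626 intr=77.8174 cont=75.2883 V=77.8174[EX]; j=1 S=95.0867 intr=45.7933 cont=45.9219 V=45.9219[hold]; j=2 S=143.3733 intr=0.0000 cont=17.7387 V=17.7387[hold]; j=3 S=216.1805 intr=0.0000 cont=3.1879 V=3.1879[hold]  S*(3)=63.0626
k=2: j=0 S=77.4365 intr=63.4435 cont=61.1267 V=63.4435[EX]; j=1 S=116.7600 intr=24.1200 cont=31.6921 V=31.6921[hold]; j=2 S=176.0526 intr=0.0000 cont=10.5274 V=10.5274[hold]  S*(2)=77.4365
k=1: j=0 S=95.0867 intr=45.7933 cont=47.1464 V=47.1464[hold]; j=1 S=143.3733 intr=0.0000 cont=21.0694 V=21.0694[hold]  S*(1)=-
k=0: j=0 S=116.7600 intr=24.1200 cont=33.8743 V=33.8743[hold]  S*(0)=-

price = 33.8743
boundary = - - 77.4365 63.0626 77.4365 95.0867
tree:
33.8743
47.1464 21.0694
63.4435 31.6921 10.5274
77.8174 45.9219 17.7387 3.1879
89.5233 63.4435 29.0752 6.2583 0.0000
99.0562 77.8174 45.7933 12.2862 0.0000 0.0000
106.8196 89.5233 63.4435 24.1200 0.0000 0.0000 0.0000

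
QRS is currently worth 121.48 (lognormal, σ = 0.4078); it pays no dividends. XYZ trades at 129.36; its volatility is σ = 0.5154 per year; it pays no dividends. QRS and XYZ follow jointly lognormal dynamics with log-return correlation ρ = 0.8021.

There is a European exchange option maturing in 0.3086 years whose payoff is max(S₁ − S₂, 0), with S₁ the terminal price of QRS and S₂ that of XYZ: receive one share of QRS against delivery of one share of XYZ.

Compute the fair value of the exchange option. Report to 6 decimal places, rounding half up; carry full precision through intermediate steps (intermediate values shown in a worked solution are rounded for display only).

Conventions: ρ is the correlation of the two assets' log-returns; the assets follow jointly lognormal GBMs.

exchange price = 5.175356

σ_eff = √(σ₁² + σ₂² − 2ρσ₁σ₂) = √(0.4078² + 0.5154² − 2·0.8021·0.4078·0.5154) = 0.307843
d₁ = (ln(S₁/S₂) + (q₂ − q₁ + σ_eff²/2)T) / (σ_eff√T) = (ln(121.48/129.36) + (0.0 − 0.0 + 0.047384)·0.3086) / 0.171012 = -0.282010
d₂ = d₁ − σ_eff√T = -0.282010 − 0.171012 = -0.453022
N(d₁) = 0.388968,  N(d₂) = 0.325267
V = S₁·e^{−q₁T}·N(d₁) − S₂·e^{−q₂T}·N(d₂) = 47.251845 − 42.076489 = 5.175356
Key observation: pricing in XYZ-units makes this a unit-strike call on the ratio S₁/S₂ — the risk-free rate cancels and cannot affect the value.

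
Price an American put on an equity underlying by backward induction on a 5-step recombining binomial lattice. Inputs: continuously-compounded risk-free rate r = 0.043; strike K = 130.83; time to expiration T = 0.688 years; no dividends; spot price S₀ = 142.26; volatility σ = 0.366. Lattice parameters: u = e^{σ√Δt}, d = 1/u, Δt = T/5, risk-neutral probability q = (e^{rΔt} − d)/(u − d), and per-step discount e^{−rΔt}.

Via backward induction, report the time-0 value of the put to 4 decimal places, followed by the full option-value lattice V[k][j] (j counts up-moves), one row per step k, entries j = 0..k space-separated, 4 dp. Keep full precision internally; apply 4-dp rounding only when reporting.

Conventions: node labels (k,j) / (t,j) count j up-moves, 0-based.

price = 10.3057
tree:
10.3057
16.2157 4.2279
24.7346 7.4715 0.8748
36.1636 13.0394 1.7183 0.0000
48.1818 22.3978 3.3754 0.0000 0.0000
58.6742 36.1636 6.6303 0.0000 0.0000 0.0000

Δt=0.13760, u=1.14541, d=0.87305, q=0.48790, disc=e^(-rΔt)=0.99410
k=5 terminal: V=max(K-S,0) → 58.6742 36.1636 6.6303 0.0000 0.0000 0.0000
k=4: j=0 S=82.6482 intr=48.1818 cont=47.4100 V=48.1818[EX]; j=1 S=108.4322 intr=22.3978 cont=21.6260 V=22.3978[EX]; j=2 S=142.2600 intr=0.0000 cont=3.3754 V=3.3754[hold]; j=3 S=186.6412 intr=0.0000 cont=0.0000 V=0.0000[hold]; j=4 S=244.8680 intr=0.0000 cont=0.0000 V=0.0000[hold]
k=3: j=0 S=94.6664 intr=36.1636 cont=35.3918 V=36.1636[EX]; j=1 S=124.1997 intr=6.6303 cont=13.0394 V=13.0394[hold]; j=2 S=162.9465 intr=0.0000 cont=1.7183 V=1.7183[hold]; j=3 S=213.7813 intr=0.0000 cont=0.0000 V=0.0000[hold]
k=2: j=0 S=108.4322 intr=22.3978 cont=24.7346 V=24.7346[hold]; j=1 S=142.2600 intr=0.0000 cont=7.4715 V=7.4715[hold]; j=2 S=186.6412 intr=0.0000 cont=0.8748 V=0.8748[hold]
k=1: j=0 S=124.1997 intr=6.6303 cont=16.2157 V=16.2157[hold]; j=1 S=162.9465 intr=0.0000 cont=4.2279 V=4.2279[hold]
k=0: j=0 S=142.2600 intr=0.0000 cont=10.3057 V=10.3057[hold]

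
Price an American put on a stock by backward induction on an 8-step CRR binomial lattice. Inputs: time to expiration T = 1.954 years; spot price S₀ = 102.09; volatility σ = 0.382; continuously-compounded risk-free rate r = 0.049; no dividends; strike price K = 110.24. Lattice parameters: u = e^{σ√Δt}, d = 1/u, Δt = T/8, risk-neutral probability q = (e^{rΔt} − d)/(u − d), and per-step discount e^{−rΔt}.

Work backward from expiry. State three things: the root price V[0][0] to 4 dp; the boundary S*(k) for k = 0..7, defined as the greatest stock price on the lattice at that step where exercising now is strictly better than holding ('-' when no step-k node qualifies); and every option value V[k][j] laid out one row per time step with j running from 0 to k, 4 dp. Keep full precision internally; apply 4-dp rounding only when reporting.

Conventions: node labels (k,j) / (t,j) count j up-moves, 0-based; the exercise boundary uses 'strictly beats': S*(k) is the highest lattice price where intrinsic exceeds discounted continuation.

price = 22.1983
boundary = - - - 57.9443 69.9845 57.9443 69.9845 84.5264
tree:
22.1983
30.5050 13.9166
40.6387 20.4868 7.2757
52.2957 29.2525 11.6745 2.7788
62.2644 40.2555 18.2789 4.9416 0.5480
70.5182 52.2957 27.7214 8.6920 1.0762 0.0000
77.3519 62.2644 40.2555 15.0815 2.1134 0.0000 0.0000
83.0100 70.5182 52.2957 25.7136 4.1502 0.0000 0.0000 0.0000
87.6946 77.3519 62.2644 40.2555 8.1500 0.0000 0.0000 0.0000 0.0000

Δt=0.24425, u=1.20779, d=0.82796, q=0.48464, disc=e^(-rΔt)=0.98810
k=8 terminal: V=max(K-S,0) → 87.6946 77.3519 62.2644 40.2555 8.1500 0.0000 0.0000 0.0000 0.0000
k=7: j=0 S=27.2300 intr=83.0100 cont=81.6985 V=83.0100[EX]; j=1 S=39.7218 intr=70.5182 cont=69.2066 V=70.5182[EX]; j=2 S=57.9443 intr=52.2957 cont=50.9842 V=52.2957[EX]; j=3 S=84.5264 intr=25.7136 cont=24.4021 V=25.7136[EX]; j=4 S=123.3031 intr=0.0000 cont=4.1502 V=4.1502[hold]; j=5 S=179.8687 intr=0.0000 cont=0.0000 V=0.0000[hold]; j=6 S=262.3838 intr=0.0000 cont=0.0000 V=0.0000[hold]; j=7 S=382.7530 intr=0.0000 cont=0.0000 V=0.0000[hold]  S*(7)=84.5264
k=6: j=0 S=32.8881 intr=77.3519 cont=76.0404 V=77.3519[EX]; j=1 S=47.9756 intr=62.2644 cont=60.9529 V=62.2644[EX]; j=2 S=69.9845 intr=40.2555 cont=38.9440 V=40.2555[EX]; j=3 S=102.0900 intr=8.1500 cont=15.0815 V=15.0815[hold]; j=4 S=148.9240 intr=0.0000 cont=2.1134 V=2.1134[hold]; j=5 S=217.2432 intr=0.0000 cont=0.0000 V=0.0000[hold]; j=6 S=316.9041 intr=0.0000 cont=0.0000 V=0.0000[hold]  S*(6)=69.9845
k=5: j=0 S=39.7218 intr=70.5182 cont=69.2066 V=70.5182[EX]; j=1 S=57.9443 intr=52.2957 cont=50.9842 V=52.2957[EX]; j=2 S=84.5264 intr=25.7136 cont=27.7214 V=27.7214[hold]; j=3 S=123.3031 intr=0.0000 cont=8.6920 V=8.6920[hold]; j=4 S=179.8687 intr=0.0000 cont=1.0762 V=1.0762[hold]; j=5 S=262.3838 intr=0.0000 cont=0.0000 V=0.0000[hold]  S*(5)=57.9443
k=4: j=0 S=47.9756 intr=62.2644 cont=60.9529 V=62.2644[EX]; j=1 S=69.9845 intr=40.2555 cont=39.9055 V=40.2555[EX]; j=2 S=102.0900 intr=8.1500 cont=18.2789 V=18.2789[hold]; j=3 S=148.9240 intr=0.0000 cont=4.9416 V=4.9416[hold]; j=4 S=217.2432 intr=0.0000 cont=0.5480 V=0.5480[hold]  S*(4)=69.9845
k=3: j=0 S=57.9443 intr=52.2957 cont=50.9842 V=52.2957[EX]; j=1 S=84.5264 intr=25.7136 cont=29.2525 V=29.2525[hold]; j=2 S=123.3031 intr=0.0000 cont=11.6745 V=11.6745[hold]; j=3 S=179.8687 intr=0.0000 cont=2.7788 V=2.7788[hold]  S*(3)=57.9443
k=2: j=0 S=69.9845 intr=40.2555 cont=40.6387 V=40.6387[hold]; j=1 S=102.0900 intr=8.1500 cont=20.4868 V=20.4868[hold]; j=2 S=148.9240 intr=0.0000 cont=7.2757 V=7.2757[hold]  S*(2)=-
k=1: j=0 S=84.5264 intr=25.7136 cont=30.5050 V=30.5050[hold]; j=1 S=123.3031 intr=0.0000 cont=13.9166 V=13.9166[hold]  S*(1)=-
k=0: j=0 S=102.0900 intr=8.1500 cont=22.1983 V=22.1983[hold]  S*(0)=-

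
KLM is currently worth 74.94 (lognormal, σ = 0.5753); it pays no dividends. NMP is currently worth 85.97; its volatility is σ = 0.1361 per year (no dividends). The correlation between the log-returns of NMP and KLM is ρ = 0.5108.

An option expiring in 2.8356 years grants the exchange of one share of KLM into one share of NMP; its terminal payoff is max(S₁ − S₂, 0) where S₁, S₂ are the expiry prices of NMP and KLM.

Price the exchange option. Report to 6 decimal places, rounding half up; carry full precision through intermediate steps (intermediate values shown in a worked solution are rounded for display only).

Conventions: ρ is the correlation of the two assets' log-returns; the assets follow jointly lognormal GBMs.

σ_eff = √(σ₁² + σ₂² − 2ρσ₁σ₂) = √(0.1361² + 0.5753² − 2·0.5108·0.1361·0.5753) = 0.519137
d₁ = (ln(S₁/S₂) + (q₂ − q₁ + σ_eff²/2)T) / (σ_eff√T) = (ln(85.97/74.94) + (0.0 − 0.0 + 0.134752)·2.8356) / 0.874188 = 0.594166
d₂ = d₁ − σ_eff√T = 0.594166 − 0.874188 = -0.280022
N(d₁) = 0.723800,  N(d₂) = 0.389730
V = S₁·e^{−q₁T}·N(d₁) − S₂·e^{−q₂T}·N(d₂) = 62.225045 − 29.206393 = 33.018651
Key observation: r never enters — measured in units of KLM, the claim is a call on S₁/S₂ struck at 1, so only the dividend yields and σ_eff matter.

exchange price = 33.018651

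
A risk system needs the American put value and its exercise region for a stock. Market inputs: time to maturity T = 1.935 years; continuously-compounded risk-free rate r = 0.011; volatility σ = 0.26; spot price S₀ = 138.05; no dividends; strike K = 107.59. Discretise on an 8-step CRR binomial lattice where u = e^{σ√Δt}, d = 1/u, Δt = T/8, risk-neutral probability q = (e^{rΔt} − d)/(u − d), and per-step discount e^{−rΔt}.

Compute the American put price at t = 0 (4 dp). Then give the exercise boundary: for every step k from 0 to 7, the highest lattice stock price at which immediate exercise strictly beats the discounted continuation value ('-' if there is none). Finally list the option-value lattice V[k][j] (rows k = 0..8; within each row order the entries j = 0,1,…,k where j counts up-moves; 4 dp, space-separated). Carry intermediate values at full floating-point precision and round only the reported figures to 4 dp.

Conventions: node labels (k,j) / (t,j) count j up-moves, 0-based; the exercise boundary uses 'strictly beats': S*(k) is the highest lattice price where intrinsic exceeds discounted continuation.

Δt=0.24188, u=1.13641, d=0.87997, q=0.47847, disc=e^(-rΔt)=0.99734
k=8 terminal: V=max(K-S,0) → 57.9570 43.4931 24.8142 0.6919 0.0000 0.0000 0.0000 0.0000 0.0000
k=7: j=0 S=56.4032 intr=51.1868 cont=50.9009 V=51.1868[EX]; j=1 S=72.8400 intr=34.7500 cont=34.4641 V=34.7500[EX]; j=2 S=94.0669 intr=13.5231 cont=13.2373 V=13.5231[EX]; j=3 S=121.4795 intr=0.0000 cont=0.3599 V=0.3599[hold]; j=4 S=156.8808 intr=0.0000 cont=0.0000 V=0.0000[hold]; j=5 S=202.5985 intr=0.0000 cont=0.0000 V=0.0000[hold]; j=6 S=261.6391 intr=0.0000 cont=0.0000 V=0.0000[hold]; j=7 S=337.8852 intr=0.0000 cont=0.0000 V=0.0000[hold]  S*(7)=94.0669
k=6: j=0 S=64.0969 intr=43.4931 cont=43.2072 V=43.4931[EX]; j=1 S=82.7758 intr=24.8142 cont=24.5283 V=24.8142[EX]; j=2 S=106.8981 intr=0.6919 cont=7.2058 V=7.2058[hold]; j=3 S=138.0500 intr=0.0000 cont=0.1872 V=0.1872[hold]; j=4 S=178.2801 intr=0.0000 cont=0.0000 V=0.0000[hold]; j=5 S=230.2340 intr=0.0000 cont=0.0000 V=0.0000[hold]; j=6 S=297.3281 intr=0.0000 cont=0.0000 V=0.0000[hold]  S*(6)=82.7758
k=5: j=0 S=72.8400 intr=34.7500 cont=34.4641 V=34.7500[EX]; j=1 S=94.0669 intr=13.5231 cont=16.3456 V=16.3456[hold]; j=2 S=121.4795 intr=0.0000 cont=3.8374 V=3.8374[hold]; j=3 S=156.8808 intr=0.0000 cont=0.0974 V=0.0974[hold]; j=4 S=202.5985 intr=0.0000 cont=0.0000 V=0.0000[hold]; j=5 S=261.6391 intr=0.0000 cont=0.0000 V=0.0000[hold]  S*(5)=72.8400
k=4: j=0 S=82.7758 intr=24.8142 cont=25.8752 V=25.8752[hold]; j=1 S=106.8981 intr=0.6919 cont=10.3334 V=10.3334[hold]; j=2 S=138.0500 intr=0.0000 cont=2.0425 V=2.0425[hold]; j=3 S=178.2801 intr=0.0000 cont=0.0506 V=0.0506[hold]; j=4 S=230.2340 intr=0.0000 cont=0.0000 V=0.0000[hold]  S*(4)=-
k=3: j=0 S=94.0669 intr=13.5231 cont=18.3900 V=18.3900[hold]; j=1 S=121.4795 intr=0.0000 cont=6.3496 V=6.3496[hold]; j=2 S=156.8808 intr=0.0000 cont=1.0866 V=1.0866[hold]; j=3 S=202.5985 intr=0.0000 cont=0.0263 V=0.0263[hold]  S*(3)=-
k=2: j=0 S=106.8981 intr=0.6919 cont=12.5955 V=12.5955[hold]; j=1 S=138.0500 intr=0.0000 cont=3.8212 V=3.8212[hold]; j=2 S=178.2801 intr=0.0000 cont=0.5778 V=0.5778[hold]  S*(2)=-
k=1: j=0 S=121.4795 intr=0.0000 cont=8.3750 V=8.3750[hold]; j=1 S=156.8808 intr=0.0000 cont=2.2633 V=2.2633[hold]  S*(1)=-
k=0: j=0 S=138.0500 intr=0.0000 cont=5.4363 V=5.4363[hold]  S*(0)=-

price = 5.4363
boundary = - - - - - 72.8400 82.7758 94.0669
tree:
5.4363
8.3750 2.2633
12.5955 3.8212 0.5778
18.3900 6.3496 1.0866 0.0263
25.8752 10.3334 2.0425 0.0506 0.0000
34.7500 16.3456 3.8374 0.0974 0.0000 0.0000
43.4931 24.8142 7.2058 0.1872 0.0000 0.0000 0.0000
51.1868 34.7500 13.5231 0.3599 0.0000 0.0000 0.0000 0.0000
57.9570 43.4931 24.8142 0.6919 0.0000 0.0000 0.0000 0.0000 0.0000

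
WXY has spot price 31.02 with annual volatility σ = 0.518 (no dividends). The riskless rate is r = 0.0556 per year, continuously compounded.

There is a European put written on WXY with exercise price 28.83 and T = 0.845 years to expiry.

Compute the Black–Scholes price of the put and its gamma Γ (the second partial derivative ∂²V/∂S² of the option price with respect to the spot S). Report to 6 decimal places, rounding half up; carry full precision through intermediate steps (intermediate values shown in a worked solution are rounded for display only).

price = 3.921294
Γ = 0.023948

σ√T = 0.518·√0.845 = 0.476166
d₁ = (ln(S/K) + (r+σ²/2)T) / (σ√T) = (ln(31.02/28.83) + (0.0556+0.518²/2)·0.845) / 0.476166 = (0.073216 + 0.160349) / 0.476166 = 0.490511
d₂ = d₁ − σ√T = 0.490511 − 0.476166 = 0.014345
e^{−rT} = 0.954105
N(−d₁) = 0.311886,  N(−d₂) = 0.494277
Put price V = K·e^{−rT}·N(−d₂) − S·N(−d₁) = 13.596002 − 9.674709 = 3.921294
φ(d₁) = (1/√(2π))·e^{−d₁²/2} = 0.353724
Γ = φ(d₁) / (S·σ·√T) = 0.023948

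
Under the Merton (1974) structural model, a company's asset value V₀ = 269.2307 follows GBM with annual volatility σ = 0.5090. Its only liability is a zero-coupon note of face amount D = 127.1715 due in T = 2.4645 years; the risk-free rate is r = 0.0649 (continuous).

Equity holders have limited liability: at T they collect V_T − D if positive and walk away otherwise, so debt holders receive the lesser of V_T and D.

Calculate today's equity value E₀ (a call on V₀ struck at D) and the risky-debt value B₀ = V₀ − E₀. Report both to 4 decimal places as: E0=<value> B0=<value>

Work the structural quantities from V₀ = 269.2307 against face 127.1715:
d₁ = [ln(V₀/D) + (r + σ²/2)T] / (σ√T)
   = [ln(269.2307/127.1715) + (0.0649 + 0.5·0.5090²)·2.4645] / (0.5090·√2.4645)
   = [0.750032 + 0.479199] / 0.799065 = 1.538336
d₂ = d₁ − σ√T = 1.538336 − 0.799065 = 0.739271
N(d₁) = 0.938017,  N(d₂) = 0.770129,  e^(−rT) = 0.852190
E₀ = V₀·N(d₁) − D·e^(−rT)·N(d₂)
   = 269.2307·0.938017 − 127.1715·0.852190·0.770129 = 169.080785
B₀ = V₀ − E₀ = 269.2307 − 169.080785 = 100.149915

E0=169.0808 B0=100.1499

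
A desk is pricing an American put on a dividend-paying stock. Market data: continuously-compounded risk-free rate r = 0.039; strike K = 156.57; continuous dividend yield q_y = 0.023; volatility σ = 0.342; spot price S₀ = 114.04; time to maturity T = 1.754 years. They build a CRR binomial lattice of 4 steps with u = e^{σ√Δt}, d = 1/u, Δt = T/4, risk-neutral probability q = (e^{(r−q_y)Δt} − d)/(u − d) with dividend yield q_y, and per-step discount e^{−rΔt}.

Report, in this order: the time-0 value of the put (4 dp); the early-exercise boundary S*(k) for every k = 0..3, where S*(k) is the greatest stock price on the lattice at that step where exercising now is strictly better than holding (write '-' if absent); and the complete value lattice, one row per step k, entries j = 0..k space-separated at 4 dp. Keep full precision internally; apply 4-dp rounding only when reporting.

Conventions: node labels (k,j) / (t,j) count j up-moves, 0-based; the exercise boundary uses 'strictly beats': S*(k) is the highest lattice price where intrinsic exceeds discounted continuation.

price = 48.1825
boundary = - 90.9290 72.5016 90.9290
tree:
48.1825
65.6410 29.4184
84.0684 45.1134 12.0276
98.7613 65.6410 22.6171 0.0000
110.4766 84.0684 42.5300 0.0000 0.0000

Δt=0.43850, u=1.25417, d=0.79734, q=0.45904, disc=e^(-rΔt)=0.98304
k=4 terminal: V=max(K-S,0) → 110.4766 84.0684 42.5300 0.0000 0.0000
k=3: j=0 S=57.8087 intr=98.7613 cont=96.6866 V=98.7613[EX]; j=1 S=90.9290 intr=65.6410 cont=63.8986 V=65.6410[EX]; j=2 S=143.0250 intr=13.5450 cont=22.6171 V=22.6171[hold]; j=3 S=224.9683 intr=0.0000 cont=0.0000 V=0.0000[hold]  S*(3)=90.9290
k=2: j=0 S=72.5016 intr=84.0684 cont=82.1411 V=84.0684[EX]; j=1 S=114.0400 intr=42.5300 cont=45.1134 V=45.1134[hold]; j=2 S=179.3770 intr=0.0000 cont=12.0276 V=12.0276[hold]  S*(2)=72.5016
k=1: j=0 S=90.9290 intr=65.6410 cont=65.0644 V=65.6410[EX]; j=1 S=143.0250 intr=13.5450 cont=29.4184 V=29.4184[hold]  S*(1)=90.9290
k=0: j=0 S=114.0400 intr=42.5300 cont=48.1825 V=48.1825[hold]  S*(0)=-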